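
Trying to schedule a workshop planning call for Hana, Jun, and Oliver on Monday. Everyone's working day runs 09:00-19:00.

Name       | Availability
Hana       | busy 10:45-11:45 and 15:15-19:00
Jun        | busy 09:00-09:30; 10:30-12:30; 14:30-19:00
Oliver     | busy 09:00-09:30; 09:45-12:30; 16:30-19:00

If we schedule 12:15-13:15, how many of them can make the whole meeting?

1

Hana free: 09:00-10:45, 11:45-15:15 (invert busy blocks within the working day).
Jun free: 09:30-10:30, 12:30-14:30 (invert busy blocks within the working day).
Oliver free: 09:30-09:45, 12:30-16:30 (invert busy blocks within the working day).
Hana can make the full 12:15-13:15 slot — that's 1.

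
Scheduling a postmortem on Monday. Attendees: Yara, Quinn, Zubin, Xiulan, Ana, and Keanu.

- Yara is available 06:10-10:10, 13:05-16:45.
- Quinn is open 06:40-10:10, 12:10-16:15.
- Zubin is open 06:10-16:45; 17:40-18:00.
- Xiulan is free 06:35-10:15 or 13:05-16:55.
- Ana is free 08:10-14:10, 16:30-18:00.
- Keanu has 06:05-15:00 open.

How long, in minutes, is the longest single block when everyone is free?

Yara ∩ Quinn: 06:40-10:10, 13:05-16:15.
Yara ∩ Quinn ∩ Zubin: 06:40-10:10, 13:05-16:15.
Yara ∩ Quinn ∩ Zubin ∩ Xiulan: 06:40-10:10, 13:05-16:15.
Yara ∩ Quinn ∩ Zubin ∩ Xiulan ∩ Ana: 08:10-10:10, 13:05-14:10.
Yara ∩ Quinn ∩ Zubin ∩ Xiulan ∩ Ana ∩ Keanu: 08:10-10:10, 13:05-14:10.
So the common availability across everyone is 08:10-10:10, 13:05-14:10.
The longest is 08:10-10:10 at 120 minutes.

120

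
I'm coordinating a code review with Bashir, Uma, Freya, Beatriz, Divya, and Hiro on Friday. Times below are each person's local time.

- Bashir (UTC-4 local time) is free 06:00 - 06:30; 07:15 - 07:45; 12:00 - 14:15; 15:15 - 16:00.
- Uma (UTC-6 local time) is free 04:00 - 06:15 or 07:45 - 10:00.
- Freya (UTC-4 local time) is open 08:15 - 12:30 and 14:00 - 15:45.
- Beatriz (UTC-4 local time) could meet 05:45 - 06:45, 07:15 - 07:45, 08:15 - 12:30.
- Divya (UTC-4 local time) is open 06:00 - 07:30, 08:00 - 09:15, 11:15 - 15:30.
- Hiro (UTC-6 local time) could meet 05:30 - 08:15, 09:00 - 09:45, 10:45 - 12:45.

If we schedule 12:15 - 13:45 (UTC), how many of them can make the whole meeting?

Bashir in UTC: 10:00-10:30, 11:15-11:45, 16:00-18:15, 19:15-20:00 (add 4h to convert from UTC-4).
Uma in UTC: 10:00-12:15, 13:45-16:00 (add 6h to convert from UTC-6).
Freya in UTC: 12:15-16:30, 18:00-19:45 (add 4h to convert from UTC-4).
Beatriz in UTC: 09:45-10:45, 11:15-11:45, 12:15-16:30 (add 4h to convert from UTC-4).
Divya in UTC: 10:00-11:30, 12:00-13:15, 15:15-19:30 (add 4h to convert from UTC-4).
Hiro in UTC: 11:30-14:15, 15:00-15:45, 16:45-18:45 (add 6h to convert from UTC-6).
Freya, Beatriz, and Hiro can make the full 12:15-13:45 slot — that's 3.

3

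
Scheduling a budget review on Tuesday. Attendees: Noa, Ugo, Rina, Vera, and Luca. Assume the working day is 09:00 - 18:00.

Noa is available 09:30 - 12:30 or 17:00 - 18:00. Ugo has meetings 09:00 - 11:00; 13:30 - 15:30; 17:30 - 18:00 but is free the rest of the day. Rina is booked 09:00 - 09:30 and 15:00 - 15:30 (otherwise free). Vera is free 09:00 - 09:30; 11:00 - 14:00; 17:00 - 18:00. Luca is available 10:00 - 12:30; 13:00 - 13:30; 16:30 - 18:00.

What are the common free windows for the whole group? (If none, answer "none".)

11:00-12:30, 17:00-17:30

Noa free: 09:30-12:30, 17:00-18:00.
Ugo free: 11:00-13:30, 15:30-17:30 (invert busy blocks within the working day).
Rina free: 09:30-15:00, 15:30-18:00 (invert busy blocks within the working day).
Vera free: 09:00-09:30, 11:00-14:00, 17:00-18:00.
Luca free: 10:00-12:30, 13:00-13:30, 16:30-18:00.
Noa ∩ Ugo: 11:00-12:30, 17:00-17:30.
Noa ∩ Ugo ∩ Rina: 11:00-12:30, 17:00-17:30.
Noa ∩ Ugo ∩ Rina ∩ Vera: 11:00-12:30, 17:00-17:30.
Noa ∩ Ugo ∩ Rina ∩ Vera ∩ Luca: 11:00-12:30, 17:00-17:30.
So the common availability across everyone is 11:00-12:30, 17:00-17:30.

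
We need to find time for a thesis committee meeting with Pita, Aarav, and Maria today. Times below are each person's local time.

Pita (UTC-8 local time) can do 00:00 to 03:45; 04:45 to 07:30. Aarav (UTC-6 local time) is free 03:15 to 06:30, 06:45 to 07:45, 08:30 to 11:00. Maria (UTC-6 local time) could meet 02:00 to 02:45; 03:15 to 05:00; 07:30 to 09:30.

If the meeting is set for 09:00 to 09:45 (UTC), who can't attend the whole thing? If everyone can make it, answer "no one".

Pita in UTC: 08:00-11:45, 12:45-15:30 (add 8h to convert from UTC-8).
Aarav in UTC: 09:15-12:30, 12:45-13:45, 14:30-17:00 (add 6h to convert from UTC-6).
Maria in UTC: 08:00-08:45, 09:15-11:00, 13:30-15:30 (add 6h to convert from UTC-6).
Pita: free for 09:00-09:45. Aarav: not fully free for 09:00-09:45. Maria: not fully free for 09:00-09:45.

Aarav, Maria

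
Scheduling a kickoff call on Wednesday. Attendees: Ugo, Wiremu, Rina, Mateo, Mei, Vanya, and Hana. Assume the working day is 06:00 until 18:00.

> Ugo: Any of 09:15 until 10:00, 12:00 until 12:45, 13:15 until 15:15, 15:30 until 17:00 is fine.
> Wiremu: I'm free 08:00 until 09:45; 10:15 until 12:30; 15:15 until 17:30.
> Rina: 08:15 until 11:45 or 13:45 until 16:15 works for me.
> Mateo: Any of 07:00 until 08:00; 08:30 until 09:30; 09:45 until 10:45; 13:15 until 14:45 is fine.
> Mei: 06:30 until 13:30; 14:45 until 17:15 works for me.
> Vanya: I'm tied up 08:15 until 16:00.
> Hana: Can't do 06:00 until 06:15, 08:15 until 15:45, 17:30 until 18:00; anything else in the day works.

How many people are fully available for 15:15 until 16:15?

Ugo free: 09:15-10:00, 12:00-12:45, 13:15-15:15, 15:30-17:00.
Wiremu free: 08:00-09:45, 10:15-12:30, 15:15-17:30.
Rina free: 08:15-11:45, 13:45-16:15.
Mateo free: 07:00-08:00, 08:30-09:30, 09:45-10:45, 13:15-14:45.
Mei free: 06:30-13:30, 14:45-17:15.
Vanya free: 06:00-08:15, 16:00-18:00 (invert busy blocks within the working day).
Hana free: 06:15-08:15, 15:45-17:30 (invert busy blocks within the working day).
Wiremu, Rina, and Mei can make the full 15:15-16:15 slot — that's 3.

3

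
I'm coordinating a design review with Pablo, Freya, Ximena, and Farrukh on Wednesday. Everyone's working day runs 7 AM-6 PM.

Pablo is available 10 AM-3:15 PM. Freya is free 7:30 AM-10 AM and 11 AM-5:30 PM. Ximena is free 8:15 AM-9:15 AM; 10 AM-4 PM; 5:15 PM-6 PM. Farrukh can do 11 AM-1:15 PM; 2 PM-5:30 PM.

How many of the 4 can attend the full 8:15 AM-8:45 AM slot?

2

Freya and Ximena can make the full 08:15-08:45 slot — that's 2.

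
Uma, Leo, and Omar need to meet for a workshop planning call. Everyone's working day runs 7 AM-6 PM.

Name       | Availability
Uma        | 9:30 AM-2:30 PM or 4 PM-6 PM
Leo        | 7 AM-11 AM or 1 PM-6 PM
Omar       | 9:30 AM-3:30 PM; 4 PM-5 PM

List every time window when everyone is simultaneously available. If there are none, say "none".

09:30-11:00, 13:00-14:30, 16:00-17:00

Uma ∩ Leo: 09:30-11:00, 13:00-14:30, 16:00-18:00.
Uma ∩ Leo ∩ Omar: 09:30-11:00, 13:00-14:30, 16:00-17:00.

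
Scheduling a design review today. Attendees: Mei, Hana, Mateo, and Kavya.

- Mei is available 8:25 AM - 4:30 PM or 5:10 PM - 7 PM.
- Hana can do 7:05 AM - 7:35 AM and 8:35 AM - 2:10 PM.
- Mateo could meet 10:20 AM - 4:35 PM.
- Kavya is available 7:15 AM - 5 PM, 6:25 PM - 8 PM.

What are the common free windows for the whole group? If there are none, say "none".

Mei ∩ Hana: 08:35-14:10.
Mei ∩ Hana ∩ Mateo: 10:20-14:10.
Mei ∩ Hana ∩ Mateo ∩ Kavya: 10:20-14:10.

10:20-14:10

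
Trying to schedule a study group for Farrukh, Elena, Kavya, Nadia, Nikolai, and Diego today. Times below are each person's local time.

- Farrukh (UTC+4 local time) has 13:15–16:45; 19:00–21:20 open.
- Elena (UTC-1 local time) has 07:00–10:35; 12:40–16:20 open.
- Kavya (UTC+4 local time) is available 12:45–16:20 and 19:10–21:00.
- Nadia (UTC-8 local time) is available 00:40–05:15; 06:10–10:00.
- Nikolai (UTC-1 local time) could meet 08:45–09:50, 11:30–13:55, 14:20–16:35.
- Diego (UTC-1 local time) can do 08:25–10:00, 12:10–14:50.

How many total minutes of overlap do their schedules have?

Farrukh in UTC: 09:15-12:45, 15:00-17:20 (subtract 4h to convert from UTC+4).
Elena in UTC: 08:00-11:35, 13:40-17:20 (add 1h to convert from UTC-1).
Kavya in UTC: 08:45-12:20, 15:10-17:00 (subtract 4h to convert from UTC+4).
Nadia in UTC: 08:40-13:15, 14:10-18:00 (add 8h to convert from UTC-8).
Nikolai in UTC: 09:45-10:50, 12:30-14:55, 15:20-17:35 (add 1h to convert from UTC-1).
Diego in UTC: 09:25-11:00, 13:10-15:50 (add 1h to convert from UTC-1).
Farrukh ∩ Elena: 09:15-11:35, 15:00-17:20.
Farrukh ∩ Elena ∩ Kavya: 09:15-11:35, 15:10-17:00.
Farrukh ∩ Elena ∩ Kavya ∩ Nadia: 09:15-11:35, 15:10-17:00.
Farrukh ∩ Elena ∩ Kavya ∩ Nadia ∩ Nikolai: 09:45-10:50, 15:20-17:00.
Farrukh ∩ Elena ∩ Kavya ∩ Nadia ∩ Nikolai ∩ Diego: 09:45-10:50, 15:20-15:50.
Summing the common windows: 65 + 30 = 95 minutes.

95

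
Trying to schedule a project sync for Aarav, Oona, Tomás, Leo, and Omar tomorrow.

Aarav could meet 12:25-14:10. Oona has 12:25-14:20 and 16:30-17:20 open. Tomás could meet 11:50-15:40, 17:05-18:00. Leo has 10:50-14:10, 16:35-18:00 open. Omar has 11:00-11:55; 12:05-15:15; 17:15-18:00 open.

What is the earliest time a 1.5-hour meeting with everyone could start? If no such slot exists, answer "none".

Aarav ∩ Oona: 12:25-14:10.
Aarav ∩ Oona ∩ Tomás: 12:25-14:10.
Aarav ∩ Oona ∩ Tomás ∩ Leo: 12:25-14:10.
Aarav ∩ Oona ∩ Tomás ∩ Leo ∩ Omar: 12:25-14:10.
The first common window of at least 90 minutes is 12:25-14:10, so the earliest start is 12:25.

12:25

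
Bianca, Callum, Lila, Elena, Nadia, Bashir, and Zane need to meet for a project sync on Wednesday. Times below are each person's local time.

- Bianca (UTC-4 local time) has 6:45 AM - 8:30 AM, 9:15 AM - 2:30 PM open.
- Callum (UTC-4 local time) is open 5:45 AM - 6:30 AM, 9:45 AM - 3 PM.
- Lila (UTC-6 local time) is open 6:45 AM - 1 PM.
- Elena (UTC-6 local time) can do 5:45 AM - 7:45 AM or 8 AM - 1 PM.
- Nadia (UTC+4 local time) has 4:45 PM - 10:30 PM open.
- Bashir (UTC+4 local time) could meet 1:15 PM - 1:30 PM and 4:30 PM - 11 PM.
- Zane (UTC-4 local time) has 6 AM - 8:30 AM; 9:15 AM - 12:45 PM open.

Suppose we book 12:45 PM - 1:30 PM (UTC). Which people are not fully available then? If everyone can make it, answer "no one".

Bianca in UTC: 10:45-12:30, 13:15-18:30 (add 4h to convert from UTC-4).
Callum in UTC: 09:45-10:30, 13:45-19:00 (add 4h to convert from UTC-4).
Lila in UTC: 12:45-19:00 (add 6h to convert from UTC-6).
Elena in UTC: 11:45-13:45, 14:00-19:00 (add 6h to convert from UTC-6).
Nadia in UTC: 12:45-18:30 (subtract 4h to convert from UTC+4).
Bashir in UTC: 09:15-09:30, 12:30-19:00 (subtract 4h to convert from UTC+4).
Zane in UTC: 10:00-12:30, 13:15-16:45 (add 4h to convert from UTC-4).
Bianca: not fully free for 12:45-13:30. Callum: not fully free for 12:45-13:30. Lila: free for 12:45-13:30. Elena: free for 12:45-13:30. Nadia: free for 12:45-13:30. Bashir: free for 12:45-13:30. Zane: not fully free for 12:45-13:30.

Bianca, Callum, Zane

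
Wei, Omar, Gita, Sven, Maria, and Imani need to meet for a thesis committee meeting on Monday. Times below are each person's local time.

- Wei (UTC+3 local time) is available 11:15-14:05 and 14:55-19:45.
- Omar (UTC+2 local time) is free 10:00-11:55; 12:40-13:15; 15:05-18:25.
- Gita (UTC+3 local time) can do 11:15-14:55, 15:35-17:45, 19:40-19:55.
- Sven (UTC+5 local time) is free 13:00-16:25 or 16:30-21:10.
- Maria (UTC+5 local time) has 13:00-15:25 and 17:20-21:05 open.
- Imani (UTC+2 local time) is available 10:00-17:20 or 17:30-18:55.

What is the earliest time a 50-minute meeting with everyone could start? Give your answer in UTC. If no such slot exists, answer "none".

08:15

Wei in UTC: 08:15-11:05, 11:55-16:45 (subtract 3h to convert from UTC+3).
Omar in UTC: 08:00-09:55, 10:40-11:15, 13:05-16:25 (subtract 2h to convert from UTC+2).
Gita in UTC: 08:15-11:55, 12:35-14:45, 16:40-16:55 (subtract 3h to convert from UTC+3).
Sven in UTC: 08:00-11:25, 11:30-16:10 (subtract 5h to convert from UTC+5).
Maria in UTC: 08:00-10:25, 12:20-16:05 (subtract 5h to convert from UTC+5).
Imani in UTC: 08:00-15:20, 15:30-16:55 (subtract 2h to convert from UTC+2).
Wei ∩ Omar: 08:15-09:55, 10:40-11:05, 13:05-16:25.
Wei ∩ Omar ∩ Gita: 08:15-09:55, 10:40-11:05, 13:05-14:45.
Wei ∩ Omar ∩ Gita ∩ Sven: 08:15-09:55, 10:40-11:05, 13:05-14:45.
Wei ∩ Omar ∩ Gita ∩ Sven ∩ Maria: 08:15-09:55, 13:05-14:45.
Wei ∩ Omar ∩ Gita ∩ Sven ∩ Maria ∩ Imani: 08:15-09:55, 13:05-14:45.
The first common window of at least 50 minutes is 08:15-09:55, so the earliest start is 08:15.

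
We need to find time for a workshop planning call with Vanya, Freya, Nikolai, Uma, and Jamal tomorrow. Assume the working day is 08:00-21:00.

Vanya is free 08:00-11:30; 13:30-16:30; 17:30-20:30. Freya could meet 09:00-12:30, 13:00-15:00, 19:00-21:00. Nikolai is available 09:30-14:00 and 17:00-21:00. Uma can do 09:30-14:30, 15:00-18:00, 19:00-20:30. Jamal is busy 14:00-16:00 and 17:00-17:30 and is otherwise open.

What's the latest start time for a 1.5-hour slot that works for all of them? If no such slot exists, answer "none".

Vanya free: 08:00-11:30, 13:30-16:30, 17:30-20:30.
Freya free: 09:00-12:30, 13:00-15:00, 19:00-21:00.
Nikolai free: 09:30-14:00, 17:00-21:00.
Uma free: 09:30-14:30, 15:00-18:00, 19:00-20:30.
Jamal free: 08:00-14:00, 16:00-17:00, 17:30-21:00 (invert busy blocks within the working day).
Vanya ∩ Freya: 09:00-11:30, 13:30-15:00, 19:00-20:30.
Vanya ∩ Freya ∩ Nikolai: 09:30-11:30, 13:30-14:00, 19:00-20:30.
Vanya ∩ Freya ∩ Nikolai ∩ Uma: 09:30-11:30, 13:30-14:00, 19:00-20:30.
Vanya ∩ Freya ∩ Nikolai ∩ Uma ∩ Jamal: 09:30-11:30, 13:30-14:00, 19:00-20:30.
The last common window of at least 90 minutes is 19:00-20:30; a 90-minute meeting can start as late as 19:00 and still end by 20:30.

19:00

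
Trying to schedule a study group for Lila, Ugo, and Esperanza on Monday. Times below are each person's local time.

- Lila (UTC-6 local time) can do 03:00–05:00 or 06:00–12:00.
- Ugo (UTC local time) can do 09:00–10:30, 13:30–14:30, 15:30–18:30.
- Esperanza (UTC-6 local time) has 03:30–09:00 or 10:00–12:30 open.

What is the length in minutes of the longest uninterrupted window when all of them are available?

Lila in UTC: 09:00-11:00, 12:00-18:00 (add 6h to convert from UTC-6).
Ugo in UTC: 09:00-10:30, 13:30-14:30, 15:30-18:30.
Esperanza in UTC: 09:30-15:00, 16:00-18:30 (add 6h to convert from UTC-6).
Lila ∩ Ugo: 09:00-10:30, 13:30-14:30, 15:30-18:00.
Lila ∩ Ugo ∩ Esperanza: 09:30-10:30, 13:30-14:30, 16:00-18:00.
Those are the intersection windows.
The longest is 16:00-18:00 at 120 minutes.

120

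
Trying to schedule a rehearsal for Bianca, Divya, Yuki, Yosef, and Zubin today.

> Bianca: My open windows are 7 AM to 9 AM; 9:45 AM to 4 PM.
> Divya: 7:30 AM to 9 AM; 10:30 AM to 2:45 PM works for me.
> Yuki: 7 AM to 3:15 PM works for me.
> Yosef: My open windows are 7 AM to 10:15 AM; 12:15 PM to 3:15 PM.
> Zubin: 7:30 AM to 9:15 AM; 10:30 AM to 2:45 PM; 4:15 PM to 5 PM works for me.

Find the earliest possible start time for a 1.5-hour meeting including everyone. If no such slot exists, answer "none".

07:30

Bianca ∩ Divya: 07:30-09:00, 10:30-14:45.
Bianca ∩ Divya ∩ Yuki: 07:30-09:00, 10:30-14:45.
Bianca ∩ Divya ∩ Yuki ∩ Yosef: 07:30-09:00, 12:15-14:45.
Bianca ∩ Divya ∩ Yuki ∩ Yosef ∩ Zubin: 07:30-09:00, 12:15-14:45.
The first common window of at least 90 minutes is 07:30-09:00, so the earliest start is 07:30.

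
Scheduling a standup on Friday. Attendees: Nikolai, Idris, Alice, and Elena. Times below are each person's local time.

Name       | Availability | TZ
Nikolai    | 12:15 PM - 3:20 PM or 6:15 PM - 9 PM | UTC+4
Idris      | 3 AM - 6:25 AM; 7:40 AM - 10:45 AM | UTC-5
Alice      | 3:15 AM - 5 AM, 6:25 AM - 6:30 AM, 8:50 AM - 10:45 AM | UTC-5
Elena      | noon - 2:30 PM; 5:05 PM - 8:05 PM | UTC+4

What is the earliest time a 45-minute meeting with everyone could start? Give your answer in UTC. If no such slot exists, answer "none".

08:15

Nikolai in UTC: 08:15-11:20, 14:15-17:00 (subtract 4h to convert from UTC+4).
Idris in UTC: 08:00-11:25, 12:40-15:45 (add 5h to convert from UTC-5).
Alice in UTC: 08:15-10:00, 11:25-11:30, 13:50-15:45 (add 5h to convert from UTC-5).
Elena in UTC: 08:00-10:30, 13:05-16:05 (subtract 4h to convert from UTC+4).
Nikolai ∩ Idris: 08:15-11:20, 14:15-15:45.
Nikolai ∩ Idris ∩ Alice: 08:15-10:00, 14:15-15:45.
Nikolai ∩ Idris ∩ Alice ∩ Elena: 08:15-10:00, 14:15-15:45.
The first common window of at least 45 minutes is 08:15-10:00, so the earliest start is 08:15.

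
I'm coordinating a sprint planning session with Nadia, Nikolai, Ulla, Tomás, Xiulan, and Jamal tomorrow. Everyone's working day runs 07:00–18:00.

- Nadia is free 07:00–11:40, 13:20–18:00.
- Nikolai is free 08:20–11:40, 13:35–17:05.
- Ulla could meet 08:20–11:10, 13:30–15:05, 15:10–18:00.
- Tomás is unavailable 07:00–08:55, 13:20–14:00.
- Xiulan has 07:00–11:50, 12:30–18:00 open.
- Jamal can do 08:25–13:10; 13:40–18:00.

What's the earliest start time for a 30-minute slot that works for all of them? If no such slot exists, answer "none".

08:55

Nadia free: 07:00-11:40, 13:20-18:00.
Nikolai free: 08:20-11:40, 13:35-17:05.
Ulla free: 08:20-11:10, 13:30-15:05, 15:10-18:00.
Tomás free: 08:55-13:20, 14:00-18:00 (invert busy blocks within the working day).
Xiulan free: 07:00-11:50, 12:30-18:00.
Jamal free: 08:25-13:10, 13:40-18:00.
Nadia ∩ Nikolai: 08:20-11:40, 13:35-17:05.
Nadia ∩ Nikolai ∩ Ulla: 08:20-11:10, 13:35-15:05, 15:10-17:05.
Nadia ∩ Nikolai ∩ Ulla ∩ Tomás: 08:55-11:10, 14:00-15:05, 15:10-17:05.
Nadia ∩ Nikolai ∩ Ulla ∩ Tomás ∩ Xiulan: 08:55-11:10, 14:00-15:05, 15:10-17:05.
Nadia ∩ Nikolai ∩ Ulla ∩ Tomás ∩ Xiulan ∩ Jamal: 08:55-11:10, 14:00-15:05, 15:10-17:05.
Those are the intersection windows.
The first common window of at least 30 minutes is 08:55-11:10, so the earliest start is 08:55.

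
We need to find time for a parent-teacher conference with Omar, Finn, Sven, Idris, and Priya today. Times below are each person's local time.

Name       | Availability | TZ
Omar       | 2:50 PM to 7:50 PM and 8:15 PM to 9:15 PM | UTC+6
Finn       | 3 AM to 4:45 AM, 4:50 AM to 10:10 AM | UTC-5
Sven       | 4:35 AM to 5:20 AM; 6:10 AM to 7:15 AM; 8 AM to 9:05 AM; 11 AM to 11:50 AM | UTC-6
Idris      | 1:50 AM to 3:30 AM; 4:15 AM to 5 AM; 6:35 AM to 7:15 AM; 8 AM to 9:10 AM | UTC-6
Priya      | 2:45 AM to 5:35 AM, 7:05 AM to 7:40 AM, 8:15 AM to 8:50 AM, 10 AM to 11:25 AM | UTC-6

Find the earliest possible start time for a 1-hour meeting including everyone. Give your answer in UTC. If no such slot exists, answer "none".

none

Omar in UTC: 08:50-13:50, 14:15-15:15 (subtract 6h to convert from UTC+6).
Finn in UTC: 08:00-09:45, 09:50-15:10 (add 5h to convert from UTC-5).
Sven in UTC: 10:35-11:20, 12:10-13:15, 14:00-15:05, 17:00-17:50 (add 6h to convert from UTC-6).
Idris in UTC: 07:50-09:30, 10:15-11:00, 12:35-13:15, 14:00-15:10 (add 6h to convert from UTC-6).
Priya in UTC: 08:45-11:35, 13:05-13:40, 14:15-14:50, 16:00-17:25 (add 6h to convert from UTC-6).
Omar ∩ Finn: 08:50-09:45, 09:50-13:50, 14:15-15:10.
Omar ∩ Finn ∩ Sven: 10:35-11:20, 12:10-13:15, 14:15-15:05.
Omar ∩ Finn ∩ Sven ∩ Idris: 10:35-11:00, 12:35-13:15, 14:15-15:05.
Omar ∩ Finn ∩ Sven ∩ Idris ∩ Priya: 10:35-11:00, 13:05-13:15, 14:15-14:50.
No common window is at least 60 minutes long.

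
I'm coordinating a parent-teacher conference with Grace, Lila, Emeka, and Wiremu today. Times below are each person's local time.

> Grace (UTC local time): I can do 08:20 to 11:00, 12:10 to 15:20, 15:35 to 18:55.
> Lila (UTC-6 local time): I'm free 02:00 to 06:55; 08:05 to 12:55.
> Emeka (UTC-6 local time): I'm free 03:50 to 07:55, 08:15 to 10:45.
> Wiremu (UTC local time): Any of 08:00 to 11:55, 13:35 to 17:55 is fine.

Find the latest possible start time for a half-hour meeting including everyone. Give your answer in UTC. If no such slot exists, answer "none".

16:15

Grace in UTC: 08:20-11:00, 12:10-15:20, 15:35-18:55.
Lila in UTC: 08:00-12:55, 14:05-18:55 (add 6h to convert from UTC-6).
Emeka in UTC: 09:50-13:55, 14:15-16:45 (add 6h to convert from UTC-6).
Wiremu in UTC: 08:00-11:55, 13:35-17:55.
Grace ∩ Lila: 08:20-11:00, 12:10-12:55, 14:05-15:20, 15:35-18:55.
Grace ∩ Lila ∩ Emeka: 09:50-11:00, 12:10-12:55, 14:15-15:20, 15:35-16:45.
Grace ∩ Lila ∩ Emeka ∩ Wiremu: 09:50-11:00, 14:15-15:20, 15:35-16:45.
The last common window of at least 30 minutes is 15:35-16:45; a 30-minute meeting can start as late as 16:15 and still end by 16:45.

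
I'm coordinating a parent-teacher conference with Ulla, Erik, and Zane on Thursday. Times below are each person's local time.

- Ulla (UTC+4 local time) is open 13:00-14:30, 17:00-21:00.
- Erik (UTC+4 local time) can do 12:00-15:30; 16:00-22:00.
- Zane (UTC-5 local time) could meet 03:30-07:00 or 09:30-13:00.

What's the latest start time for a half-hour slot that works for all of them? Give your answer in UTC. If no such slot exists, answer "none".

16:30

Ulla in UTC: 09:00-10:30, 13:00-17:00 (subtract 4h to convert from UTC+4).
Erik in UTC: 08:00-11:30, 12:00-18:00 (subtract 4h to convert from UTC+4).
Zane in UTC: 08:30-12:00, 14:30-18:00 (add 5h to convert from UTC-5).
Ulla ∩ Erik: 09:00-10:30, 13:00-17:00.
Ulla ∩ Erik ∩ Zane: 09:00-10:30, 14:30-17:00.
So the common availability across everyone is 09:00-10:30, 14:30-17:00.
The last common window of at least 30 minutes is 14:30-17:00; a 30-minute meeting can start as late as 16:30 and still end by 17:00.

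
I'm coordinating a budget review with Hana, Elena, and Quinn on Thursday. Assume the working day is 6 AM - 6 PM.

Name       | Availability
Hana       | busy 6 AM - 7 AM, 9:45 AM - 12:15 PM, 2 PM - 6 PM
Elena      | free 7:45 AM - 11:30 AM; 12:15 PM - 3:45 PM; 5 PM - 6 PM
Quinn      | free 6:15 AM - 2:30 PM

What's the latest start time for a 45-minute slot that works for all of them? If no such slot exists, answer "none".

13:15

Hana free: 07:00-09:45, 12:15-14:00 (invert busy blocks within the working day).
Elena free: 07:45-11:30, 12:15-15:45, 17:00-18:00.
Quinn free: 06:15-14:30.
Hana ∩ Elena: 07:45-09:45, 12:15-14:00.
Hana ∩ Elena ∩ Quinn: 07:45-09:45, 12:15-14:00.
The last common window of at least 45 minutes is 12:15-14:00; a 45-minute meeting can start as late as 13:15 and still end by 14:00.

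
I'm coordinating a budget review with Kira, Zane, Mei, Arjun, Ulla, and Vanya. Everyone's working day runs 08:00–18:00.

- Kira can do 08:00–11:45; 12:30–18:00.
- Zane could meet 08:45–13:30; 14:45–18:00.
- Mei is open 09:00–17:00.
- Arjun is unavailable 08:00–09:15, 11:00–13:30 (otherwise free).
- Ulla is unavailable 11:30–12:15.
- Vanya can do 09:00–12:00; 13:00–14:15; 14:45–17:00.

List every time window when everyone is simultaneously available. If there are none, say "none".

09:15-11:00, 14:45-17:00

Kira free: 08:00-11:45, 12:30-18:00.
Zane free: 08:45-13:30, 14:45-18:00.
Mei free: 09:00-17:00.
Arjun free: 09:15-11:00, 13:30-18:00 (invert busy blocks within the working day).
Ulla free: 08:00-11:30, 12:15-18:00 (invert busy blocks within the working day).
Vanya free: 09:00-12:00, 13:00-14:15, 14:45-17:00.
Kira ∩ Zane: 08:45-11:45, 12:30-13:30, 14:45-18:00.
Kira ∩ Zane ∩ Mei: 09:00-11:45, 12:30-13:30, 14:45-17:00.
Kira ∩ Zane ∩ Mei ∩ Arjun: 09:15-11:00, 14:45-17:00.
Kira ∩ Zane ∩ Mei ∩ Arjun ∩ Ulla: 09:15-11:00, 14:45-17:00.
Kira ∩ Zane ∩ Mei ∩ Arjun ∩ Ulla ∩ Vanya: 09:15-11:00, 14:45-17:00.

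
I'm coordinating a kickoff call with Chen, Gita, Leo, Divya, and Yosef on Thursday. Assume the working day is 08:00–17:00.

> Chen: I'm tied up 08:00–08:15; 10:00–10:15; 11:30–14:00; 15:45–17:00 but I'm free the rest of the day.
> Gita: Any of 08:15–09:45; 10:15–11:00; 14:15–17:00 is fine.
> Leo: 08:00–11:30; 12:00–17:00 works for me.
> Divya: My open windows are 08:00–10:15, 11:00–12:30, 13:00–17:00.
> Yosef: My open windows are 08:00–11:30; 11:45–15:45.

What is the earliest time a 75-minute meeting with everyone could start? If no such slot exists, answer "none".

08:15

Chen free: 08:15-10:00, 10:15-11:30, 14:00-15:45 (invert busy blocks within the working day).
Gita free: 08:15-09:45, 10:15-11:00, 14:15-17:00.
Leo free: 08:00-11:30, 12:00-17:00.
Divya free: 08:00-10:15, 11:00-12:30, 13:00-17:00.
Yosef free: 08:00-11:30, 11:45-15:45.
Chen ∩ Gita: 08:15-09:45, 10:15-11:00, 14:15-15:45.
Chen ∩ Gita ∩ Leo: 08:15-09:45, 10:15-11:00, 14:15-15:45.
Chen ∩ Gita ∩ Leo ∩ Divya: 08:15-09:45, 14:15-15:45.
Chen ∩ Gita ∩ Leo ∩ Divya ∩ Yosef: 08:15-09:45, 14:15-15:45.
The first common window of at least 75 minutes is 08:15-09:45, so the earliest start is 08:15.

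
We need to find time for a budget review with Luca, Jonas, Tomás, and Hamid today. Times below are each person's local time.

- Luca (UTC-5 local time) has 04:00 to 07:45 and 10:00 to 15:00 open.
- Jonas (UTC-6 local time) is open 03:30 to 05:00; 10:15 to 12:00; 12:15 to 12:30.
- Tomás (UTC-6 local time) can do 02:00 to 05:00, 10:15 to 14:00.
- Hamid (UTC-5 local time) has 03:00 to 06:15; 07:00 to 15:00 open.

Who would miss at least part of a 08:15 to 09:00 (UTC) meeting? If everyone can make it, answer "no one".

Jonas, Luca

Luca in UTC: 09:00-12:45, 15:00-20:00 (add 5h to convert from UTC-5).
Jonas in UTC: 09:30-11:00, 16:15-18:00, 18:15-18:30 (add 6h to convert from UTC-6).
Tomás in UTC: 08:00-11:00, 16:15-20:00 (add 6h to convert from UTC-6).
Hamid in UTC: 08:00-11:15, 12:00-20:00 (add 5h to convert from UTC-5).
Luca: not fully free for 08:15-09:00. Jonas: not fully free for 08:15-09:00. Tomás: free for 08:15-09:00. Hamid: free for 08:15-09:00.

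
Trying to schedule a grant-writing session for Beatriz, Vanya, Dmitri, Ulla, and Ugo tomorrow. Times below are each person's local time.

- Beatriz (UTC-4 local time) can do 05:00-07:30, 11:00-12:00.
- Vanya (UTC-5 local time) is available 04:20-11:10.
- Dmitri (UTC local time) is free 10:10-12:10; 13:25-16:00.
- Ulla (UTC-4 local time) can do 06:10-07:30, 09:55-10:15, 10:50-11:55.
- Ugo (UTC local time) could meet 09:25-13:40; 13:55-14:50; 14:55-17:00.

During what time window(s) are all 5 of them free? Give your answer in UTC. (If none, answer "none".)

10:10-11:30, 15:00-15:55

Beatriz in UTC: 09:00-11:30, 15:00-16:00 (add 4h to convert from UTC-4).
Vanya in UTC: 09:20-16:10 (add 5h to convert from UTC-5).
Dmitri in UTC: 10:10-12:10, 13:25-16:00.
Ulla in UTC: 10:10-11:30, 13:55-14:15, 14:50-15:55 (add 4h to convert from UTC-4).
Ugo in UTC: 09:25-13:40, 13:55-14:50, 14:55-17:00.
Beatriz ∩ Vanya: 09:20-11:30, 15:00-16:00.
Beatriz ∩ Vanya ∩ Dmitri: 10:10-11:30, 15:00-16:00.
Beatriz ∩ Vanya ∩ Dmitri ∩ Ulla: 10:10-11:30, 15:00-15:55.
Beatriz ∩ Vanya ∩ Dmitri ∩ Ulla ∩ Ugo: 10:10-11:30, 15:00-15:55.
Those are the intersection windows.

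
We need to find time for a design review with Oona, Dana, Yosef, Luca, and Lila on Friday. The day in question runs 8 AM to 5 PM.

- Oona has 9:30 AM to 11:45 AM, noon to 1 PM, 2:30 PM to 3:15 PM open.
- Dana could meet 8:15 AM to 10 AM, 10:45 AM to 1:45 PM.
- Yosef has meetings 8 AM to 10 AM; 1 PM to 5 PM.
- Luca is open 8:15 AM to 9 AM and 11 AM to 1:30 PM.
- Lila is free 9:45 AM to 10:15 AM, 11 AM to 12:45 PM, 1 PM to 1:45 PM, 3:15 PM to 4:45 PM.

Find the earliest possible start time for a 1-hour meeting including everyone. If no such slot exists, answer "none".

Oona free: 09:30-11:45, 12:00-13:00, 14:30-15:15.
Dana free: 08:15-10:00, 10:45-13:45.
Yosef free: 10:00-13:00 (invert busy blocks within the working day).
Luca free: 08:15-09:00, 11:00-13:30.
Lila free: 09:45-10:15, 11:00-12:45, 13:00-13:45, 15:15-16:45.
Oona ∩ Dana: 09:30-10:00, 10:45-11:45, 12:00-13:00.
Oona ∩ Dana ∩ Yosef: 10:45-11:45, 12:00-13:00.
Oona ∩ Dana ∩ Yosef ∩ Luca: 11:00-11:45, 12:00-13:00.
Oona ∩ Dana ∩ Yosef ∩ Luca ∩ Lila: 11:00-11:45, 12:00-12:45.
No common window is at least 60 minutes long.

none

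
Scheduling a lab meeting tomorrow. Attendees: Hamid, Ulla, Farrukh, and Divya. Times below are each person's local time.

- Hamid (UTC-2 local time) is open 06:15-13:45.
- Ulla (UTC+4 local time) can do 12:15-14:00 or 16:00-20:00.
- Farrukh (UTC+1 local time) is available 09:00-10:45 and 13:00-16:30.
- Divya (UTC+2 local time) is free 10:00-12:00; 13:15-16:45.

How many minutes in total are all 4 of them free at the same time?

Hamid in UTC: 08:15-15:45 (add 2h to convert from UTC-2).
Ulla in UTC: 08:15-10:00, 12:00-16:00 (subtract 4h to convert from UTC+4).
Farrukh in UTC: 08:00-09:45, 12:00-15:30 (subtract 1h to convert from UTC+1).
Divya in UTC: 08:00-10:00, 11:15-14:45 (subtract 2h to convert from UTC+2).
Hamid ∩ Ulla: 08:15-10:00, 12:00-15:45.
Hamid ∩ Ulla ∩ Farrukh: 08:15-09:45, 12:00-15:30.
Hamid ∩ Ulla ∩ Farrukh ∩ Divya: 08:15-09:45, 12:00-14:45.
Those are the intersection windows.
Summing the common windows: 90 + 165 = 255 minutes.

255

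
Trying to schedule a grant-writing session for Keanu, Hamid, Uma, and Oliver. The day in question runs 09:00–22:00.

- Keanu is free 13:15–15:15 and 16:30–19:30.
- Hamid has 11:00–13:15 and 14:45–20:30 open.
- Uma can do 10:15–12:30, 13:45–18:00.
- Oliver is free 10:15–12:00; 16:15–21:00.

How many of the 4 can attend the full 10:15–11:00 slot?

Uma and Oliver can make the full 10:15-11:00 slot — that's 2.

2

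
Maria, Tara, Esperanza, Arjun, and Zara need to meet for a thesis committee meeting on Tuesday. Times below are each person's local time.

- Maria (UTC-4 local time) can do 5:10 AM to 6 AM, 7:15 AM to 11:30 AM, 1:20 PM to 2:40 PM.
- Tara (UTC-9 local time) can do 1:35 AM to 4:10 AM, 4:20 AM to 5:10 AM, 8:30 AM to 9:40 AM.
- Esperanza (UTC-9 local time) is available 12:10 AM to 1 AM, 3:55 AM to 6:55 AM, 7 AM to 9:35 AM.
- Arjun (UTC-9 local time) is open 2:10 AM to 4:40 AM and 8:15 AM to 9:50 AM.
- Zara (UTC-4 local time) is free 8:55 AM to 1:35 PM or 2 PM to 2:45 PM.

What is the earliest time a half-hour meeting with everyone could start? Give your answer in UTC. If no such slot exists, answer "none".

Maria in UTC: 09:10-10:00, 11:15-15:30, 17:20-18:40 (add 4h to convert from UTC-4).
Tara in UTC: 10:35-13:10, 13:20-14:10, 17:30-18:40 (add 9h to convert from UTC-9).
Esperanza in UTC: 09:10-10:00, 12:55-15:55, 16:00-18:35 (add 9h to convert from UTC-9).
Arjun in UTC: 11:10-13:40, 17:15-18:50 (add 9h to convert from UTC-9).
Zara in UTC: 12:55-17:35, 18:00-18:45 (add 4h to convert from UTC-4).
Maria ∩ Tara: 11:15-13:10, 13:20-14:10, 17:30-18:40.
Maria ∩ Tara ∩ Esperanza: 12:55-13:10, 13:20-14:10, 17:30-18:35.
Maria ∩ Tara ∩ Esperanza ∩ Arjun: 12:55-13:10, 13:20-13:40, 17:30-18:35.
Maria ∩ Tara ∩ Esperanza ∩ Arjun ∩ Zara: 12:55-13:10, 13:20-13:40, 17:30-17:35, 18:00-18:35.
The first common window of at least 30 minutes is 18:00-18:35, so the earliest start is 18:00.

18:00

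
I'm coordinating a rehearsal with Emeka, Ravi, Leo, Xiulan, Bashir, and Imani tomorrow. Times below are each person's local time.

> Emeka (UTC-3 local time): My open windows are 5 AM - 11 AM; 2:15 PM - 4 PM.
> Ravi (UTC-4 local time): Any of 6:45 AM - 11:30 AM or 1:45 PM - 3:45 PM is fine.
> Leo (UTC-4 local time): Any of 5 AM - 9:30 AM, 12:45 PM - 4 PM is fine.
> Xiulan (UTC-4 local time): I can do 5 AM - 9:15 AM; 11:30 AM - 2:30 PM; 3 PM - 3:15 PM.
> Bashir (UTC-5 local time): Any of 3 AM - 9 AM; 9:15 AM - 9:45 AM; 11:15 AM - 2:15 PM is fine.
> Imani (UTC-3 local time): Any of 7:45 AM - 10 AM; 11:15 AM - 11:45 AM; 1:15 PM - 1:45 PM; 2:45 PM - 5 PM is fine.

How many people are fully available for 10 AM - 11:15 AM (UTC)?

Emeka in UTC: 08:00-14:00, 17:15-19:00 (add 3h to convert from UTC-3).
Ravi in UTC: 10:45-15:30, 17:45-19:45 (add 4h to convert from UTC-4).
Leo in UTC: 09:00-13:30, 16:45-20:00 (add 4h to convert from UTC-4).
Xiulan in UTC: 09:00-13:15, 15:30-18:30, 19:00-19:15 (add 4h to convert from UTC-4).
Bashir in UTC: 08:00-14:00, 14:15-14:45, 16:15-19:15 (add 5h to convert from UTC-5).
Imani in UTC: 10:45-13:00, 14:15-14:45, 16:15-16:45, 17:45-20:00 (add 3h to convert from UTC-3).
Emeka, Leo, Xiulan, and Bashir can make the full 10:00-11:15 slot — that's 4.

4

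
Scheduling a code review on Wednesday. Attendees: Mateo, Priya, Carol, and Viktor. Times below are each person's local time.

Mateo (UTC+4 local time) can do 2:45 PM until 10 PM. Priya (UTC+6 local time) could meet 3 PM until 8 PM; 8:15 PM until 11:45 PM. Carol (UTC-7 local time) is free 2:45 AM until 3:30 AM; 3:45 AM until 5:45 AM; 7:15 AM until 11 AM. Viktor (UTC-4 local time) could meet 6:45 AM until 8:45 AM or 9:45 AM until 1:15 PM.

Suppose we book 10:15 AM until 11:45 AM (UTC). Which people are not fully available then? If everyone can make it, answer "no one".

Mateo in UTC: 10:45-18:00 (subtract 4h to convert from UTC+4).
Priya in UTC: 09:00-14:00, 14:15-17:45 (subtract 6h to convert from UTC+6).
Carol in UTC: 09:45-10:30, 10:45-12:45, 14:15-18:00 (add 7h to convert from UTC-7).
Viktor in UTC: 10:45-12:45, 13:45-17:15 (add 4h to convert from UTC-4).
Mateo: not fully free for 10:15-11:45. Priya: free for 10:15-11:45. Carol: not fully free for 10:15-11:45. Viktor: not fully free for 10:15-11:45.

Carol, Mateo, Viktor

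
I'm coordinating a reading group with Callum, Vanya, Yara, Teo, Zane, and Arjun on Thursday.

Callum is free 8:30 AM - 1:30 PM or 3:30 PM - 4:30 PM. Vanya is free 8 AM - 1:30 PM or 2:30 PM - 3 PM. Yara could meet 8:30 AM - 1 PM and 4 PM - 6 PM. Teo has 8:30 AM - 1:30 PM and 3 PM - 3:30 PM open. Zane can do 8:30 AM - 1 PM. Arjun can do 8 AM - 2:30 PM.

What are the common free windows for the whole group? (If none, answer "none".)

Callum ∩ Vanya: 08:30-13:30.
Callum ∩ Vanya ∩ Yara: 08:30-13:00.
Callum ∩ Vanya ∩ Yara ∩ Teo: 08:30-13:00.
Callum ∩ Vanya ∩ Yara ∩ Teo ∩ Zane: 08:30-13:00.
Callum ∩ Vanya ∩ Yara ∩ Teo ∩ Zane ∩ Arjun: 08:30-13:00.

08:30-13:00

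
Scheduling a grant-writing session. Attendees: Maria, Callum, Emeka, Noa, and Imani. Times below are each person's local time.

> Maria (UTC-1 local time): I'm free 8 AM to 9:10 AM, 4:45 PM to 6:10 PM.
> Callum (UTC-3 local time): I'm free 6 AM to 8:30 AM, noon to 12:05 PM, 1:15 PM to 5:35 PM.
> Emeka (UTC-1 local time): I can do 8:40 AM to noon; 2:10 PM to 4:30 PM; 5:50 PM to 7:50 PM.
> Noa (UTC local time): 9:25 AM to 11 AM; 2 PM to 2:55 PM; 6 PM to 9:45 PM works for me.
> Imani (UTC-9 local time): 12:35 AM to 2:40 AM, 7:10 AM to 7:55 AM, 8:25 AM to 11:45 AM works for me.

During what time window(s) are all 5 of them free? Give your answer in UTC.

09:40-10:10, 18:50-19:10

Maria in UTC: 09:00-10:10, 17:45-19:10 (add 1h to convert from UTC-1).
Callum in UTC: 09:00-11:30, 15:00-15:05, 16:15-20:35 (add 3h to convert from UTC-3).
Emeka in UTC: 09:40-13:00, 15:10-17:30, 18:50-20:50 (add 1h to convert from UTC-1).
Noa in UTC: 09:25-11:00, 14:00-14:55, 18:00-21:45.
Imani in UTC: 09:35-11:40, 16:10-16:55, 17:25-20:45 (add 9h to convert from UTC-9).
Maria ∩ Callum: 09:00-10:10, 17:45-19:10.
Maria ∩ Callum ∩ Emeka: 09:40-10:10, 18:50-19:10.
Maria ∩ Callum ∩ Emeka ∩ Noa: 09:40-10:10, 18:50-19:10.
Maria ∩ Callum ∩ Emeka ∩ Noa ∩ Imani: 09:40-10:10, 18:50-19:10.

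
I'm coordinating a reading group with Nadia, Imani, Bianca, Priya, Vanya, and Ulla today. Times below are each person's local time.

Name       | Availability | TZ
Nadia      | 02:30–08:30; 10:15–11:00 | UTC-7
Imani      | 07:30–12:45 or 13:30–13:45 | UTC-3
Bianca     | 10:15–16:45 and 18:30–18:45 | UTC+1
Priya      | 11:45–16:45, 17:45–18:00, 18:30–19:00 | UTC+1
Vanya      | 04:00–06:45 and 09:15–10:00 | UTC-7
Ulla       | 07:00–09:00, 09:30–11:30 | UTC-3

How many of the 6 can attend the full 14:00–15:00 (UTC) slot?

4

Nadia in UTC: 09:30-15:30, 17:15-18:00 (add 7h to convert from UTC-7).
Imani in UTC: 10:30-15:45, 16:30-16:45 (add 3h to convert from UTC-3).
Bianca in UTC: 09:15-15:45, 17:30-17:45 (subtract 1h to convert from UTC+1).
Priya in UTC: 10:45-15:45, 16:45-17:00, 17:30-18:00 (subtract 1h to convert from UTC+1).
Vanya in UTC: 11:00-13:45, 16:15-17:00 (add 7h to convert from UTC-7).
Ulla in UTC: 10:00-12:00, 12:30-14:30 (add 3h to convert from UTC-3).
Nadia, Imani, Bianca, and Priya can make the full 14:00-15:00 slot — that's 4.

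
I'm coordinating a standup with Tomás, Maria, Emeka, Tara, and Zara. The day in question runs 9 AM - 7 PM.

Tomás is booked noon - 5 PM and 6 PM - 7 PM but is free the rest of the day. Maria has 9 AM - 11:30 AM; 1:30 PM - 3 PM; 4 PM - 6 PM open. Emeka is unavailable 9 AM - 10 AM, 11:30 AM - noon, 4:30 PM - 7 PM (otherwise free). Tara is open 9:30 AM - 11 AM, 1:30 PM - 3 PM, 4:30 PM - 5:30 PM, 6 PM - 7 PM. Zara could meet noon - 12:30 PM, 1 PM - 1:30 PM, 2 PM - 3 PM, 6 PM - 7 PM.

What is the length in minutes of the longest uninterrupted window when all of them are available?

0

Tomás free: 09:00-12:00, 17:00-18:00 (invert busy blocks within the working day).
Maria free: 09:00-11:30, 13:30-15:00, 16:00-18:00.
Emeka free: 10:00-11:30, 12:00-16:30 (invert busy blocks within the working day).
Tara free: 09:30-11:00, 13:30-15:00, 16:30-17:30, 18:00-19:00.
Zara free: 12:00-12:30, 13:00-13:30, 14:00-15:00, 18:00-19:00.
Tomás ∩ Maria: 09:00-11:30, 17:00-18:00.
Tomás ∩ Maria ∩ Emeka: 10:00-11:30.
Tomás ∩ Maria ∩ Emeka ∩ Tara: 10:00-11:00.
Tomás ∩ Maria ∩ Emeka ∩ Tara ∩ Zara: ∅.
There is no time when everyone is free.
No common window exists, so the longest block is 0 minutes.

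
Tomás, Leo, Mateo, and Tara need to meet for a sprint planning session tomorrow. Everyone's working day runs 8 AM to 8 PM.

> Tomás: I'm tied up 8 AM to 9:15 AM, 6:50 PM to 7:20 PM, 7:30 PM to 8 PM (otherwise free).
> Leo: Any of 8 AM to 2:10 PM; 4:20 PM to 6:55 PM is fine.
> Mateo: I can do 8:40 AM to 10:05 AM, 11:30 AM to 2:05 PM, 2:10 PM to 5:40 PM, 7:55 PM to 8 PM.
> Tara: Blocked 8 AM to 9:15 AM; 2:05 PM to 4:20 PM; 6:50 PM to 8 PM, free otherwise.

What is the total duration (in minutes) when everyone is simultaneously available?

285

Tomás free: 09:15-18:50, 19:20-19:30 (invert busy blocks within the working day).
Leo free: 08:00-14:10, 16:20-18:55.
Mateo free: 08:40-10:05, 11:30-14:05, 14:10-17:40, 19:55-20:00.
Tara free: 09:15-14:05, 16:20-18:50 (invert busy blocks within the working day).
Tomás ∩ Leo: 09:15-14:10, 16:20-18:50.
Tomás ∩ Leo ∩ Mateo: 09:15-10:05, 11:30-14:05, 16:20-17:40.
Tomás ∩ Leo ∩ Mateo ∩ Tara: 09:15-10:05, 11:30-14:05, 16:20-17:40.
Summing the common windows: 50 + 155 + 80 = 285 minutes.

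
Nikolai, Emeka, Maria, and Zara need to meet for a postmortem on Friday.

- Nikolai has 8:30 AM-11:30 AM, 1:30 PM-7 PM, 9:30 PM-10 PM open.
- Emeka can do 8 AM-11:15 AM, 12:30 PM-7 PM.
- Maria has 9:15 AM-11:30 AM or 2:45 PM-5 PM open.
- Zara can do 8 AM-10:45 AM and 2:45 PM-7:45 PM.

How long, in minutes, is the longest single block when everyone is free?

Nikolai ∩ Emeka: 08:30-11:15, 13:30-19:00.
Nikolai ∩ Emeka ∩ Maria: 09:15-11:15, 14:45-17:00.
Nikolai ∩ Emeka ∩ Maria ∩ Zara: 09:15-10:45, 14:45-17:00.
Those are the intersection windows.
The longest is 14:45-17:00 at 135 minutes.

135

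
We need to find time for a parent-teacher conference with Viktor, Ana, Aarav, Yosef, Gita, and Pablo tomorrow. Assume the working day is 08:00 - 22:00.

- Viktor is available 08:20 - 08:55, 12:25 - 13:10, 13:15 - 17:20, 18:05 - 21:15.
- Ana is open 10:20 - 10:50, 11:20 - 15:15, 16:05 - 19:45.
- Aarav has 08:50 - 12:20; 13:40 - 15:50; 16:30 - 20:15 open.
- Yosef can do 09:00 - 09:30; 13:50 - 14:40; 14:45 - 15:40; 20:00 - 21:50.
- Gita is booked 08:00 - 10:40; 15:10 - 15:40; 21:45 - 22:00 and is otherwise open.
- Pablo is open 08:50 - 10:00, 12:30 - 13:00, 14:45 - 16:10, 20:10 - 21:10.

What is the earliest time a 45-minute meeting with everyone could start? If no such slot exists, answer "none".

Viktor free: 08:20-08:55, 12:25-13:10, 13:15-17:20, 18:05-21:15.
Ana free: 10:20-10:50, 11:20-15:15, 16:05-19:45.
Aarav free: 08:50-12:20, 13:40-15:50, 16:30-20:15.
Yosef free: 09:00-09:30, 13:50-14:40, 14:45-15:40, 20:00-21:50.
Gita free: 10:40-15:10, 15:40-21:45 (invert busy blocks within the working day).
Pablo free: 08:50-10:00, 12:30-13:00, 14:45-16:10, 20:10-21:10.
Viktor ∩ Ana: 12:25-13:10, 13:15-15:15, 16:05-17:20, 18:05-19:45.
Viktor ∩ Ana ∩ Aarav: 13:40-15:15, 16:30-17:20, 18:05-19:45.
Viktor ∩ Ana ∩ Aarav ∩ Yosef: 13:50-14:40, 14:45-15:15.
Viktor ∩ Ana ∩ Aarav ∩ Yosef ∩ Gita: 13:50-14:40, 14:45-15:10.
Viktor ∩ Ana ∩ Aarav ∩ Yosef ∩ Gita ∩ Pablo: 14:45-15:10.
No common window is at least 45 minutes long.

none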